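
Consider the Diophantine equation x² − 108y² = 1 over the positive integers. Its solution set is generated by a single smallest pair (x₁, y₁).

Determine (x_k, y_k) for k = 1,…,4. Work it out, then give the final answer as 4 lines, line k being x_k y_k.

√108 = [10; 2,1,1,4,1,1,2,20, …], period ℓ=8 (even) → k=7
k=0  a_k=10  p_k/q_k = 10/1
k=1  a_k=2  p_k/q_k = 21/2
k=2  a_k=1  p_k/q_k = 31/3
k=3  a_k=1  p_k/q_k = 52/5
k=4  a_k=4  p_k/q_k = 239/23
k=5  a_k=1  p_k/q_k = 291/28
k=6  a_k=1  p_k/q_k = 530/51
k=7  a_k=2  p_k/q_k = 1351/130
(x₁, y₁) = (1351, 130);  1351² − 108·130² = 1 ✓
n=2: (1351,130)∘(1351,130) = (1351·1351+108·130·130, 1351·130+130·1351) = (3650401,351260)
n=3: (3650401,351260)∘(1351,130) = (1351·3650401+108·130·351260, 1351·351260+130·3650401) = (9863382151,949104390)
n=4: (9863382151,949104390)∘(1351,130) = (1351·9863382151+108·130·949104390, 1351·949104390+130·9863382151) = (26650854921601,2564479710520)

1351 130
3650401 351260
9863382151 949104390
26650854921601 2564479710520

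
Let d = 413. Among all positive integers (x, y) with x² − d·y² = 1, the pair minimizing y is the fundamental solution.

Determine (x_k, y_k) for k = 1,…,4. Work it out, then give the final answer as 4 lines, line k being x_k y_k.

113399 5580
25718666401 1265532840
5832942102300599 287020317040740
1322899602891852585601 65095633862940217680

√413 → a₀=20, period (3,9,1,4,1,9,3,40); ℓ=8 even so k=7
a_0=20:  p_0=20·1+0=20,  q_0=20·0+1=1
…
a_2=9:  p_2=9·61+20=569,  q_2=9·3+1=28
a_3=1:  p_3=1·569+61=630,  q_3=1·28+3=31
…
a_5=1:  p_5=1·3089+630=3719,  q_5=1·152+31=183
a_6=9:  p_6=9·3719+3089=36560,  q_6=9·183+152=1799
a_7=3:  p_7=3·36560+3719=113399,  q_7=3·1799+183=5580
fundamental: x₁=113399, y₁=5580  (since 12859333201 − 413·31136400 = 1)
(113399+5580√413)^2 = 25718666401 + 1265532840√413
(113399+5580√413)^3 = 5832942102300599 + 287020317040740√413
(113399+5580√413)^4 = 1322899602891852585601 + 65095633862940217680√413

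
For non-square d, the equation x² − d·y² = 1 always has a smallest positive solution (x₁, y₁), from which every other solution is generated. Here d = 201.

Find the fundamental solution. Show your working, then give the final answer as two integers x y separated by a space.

515095 36332

[14; 5,1,1,1,2,…,1,5,28] for √201; ℓ=14 ⇒ convergent index 13
i=0: a=14 ⇒ p=14, q=1
…
i=6: a=1 ⇒ p=879, q=62
i=7: a=8 ⇒ p=7670, q=541
…
i=10: a=1 ⇒ p=33317, q=2350
i=11: a=1 ⇒ p=58085, q=4097
i=12: a=1 ⇒ p=91402, q=6447
i=13: a=5 ⇒ p=515095, q=36332
→ (515095, 36332).  Check: 515095²=265322859025, 201·36332²=265322859024, difference 1.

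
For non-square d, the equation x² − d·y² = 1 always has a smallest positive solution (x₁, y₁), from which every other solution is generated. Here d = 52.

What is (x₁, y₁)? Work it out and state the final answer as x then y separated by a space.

d=52: √d = [7; 4,1,2,1,4,14] (ℓ=6, even), read p_5/q_5
i=0: a=7 ⇒ p=7, q=1
…
i=2: a=1 ⇒ p=36, q=5
…
i=4: a=1 ⇒ p=137, q=19
i=5: a=4 ⇒ p=649, q=90
(x₁, y₁) = (649, 90);  649² − 52·90² = 1 ✓

649 90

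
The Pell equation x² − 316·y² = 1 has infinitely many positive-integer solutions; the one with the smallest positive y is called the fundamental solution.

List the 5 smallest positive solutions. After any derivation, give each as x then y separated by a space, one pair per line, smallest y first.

12799 720
327628801 18430560
8386642035199 471785474160
214681262489395201 12076764549117120
5495410948816896319999 309141018456514563600

√316 = [17; 1,3,2,8,2,3,1,34, …], period ℓ=8 (even) → k=7
i=0: a=17 ⇒ p=17, q=1
…
i=2: a=3 ⇒ p=71, q=4
i=3: a=2 ⇒ p=160, q=9
i=4: a=8 ⇒ p=1351, q=76
i=5: a=2 ⇒ p=2862, q=161
i=6: a=3 ⇒ p=9937, q=559
i=7: a=1 ⇒ p=12799, q=720
(x₁, y₁) = (12799, 720);  12799² − 316·720² = 1 ✓
n=2: (12799,720)∘(12799,720) = (12799·12799+316·720·720, 12799·720+720·12799) = (327628801,18430560)
n=3: (327628801,18430560)∘(12799,720) = (12799·327628801+316·720·18430560, 12799·18430560+720·327628801) = (8386642035199,471785474160)
n=4: (8386642035199,471785474160)∘(12799,720) = (12799·8386642035199+316·720·471785474160, 12799·471785474160+720·8386642035199) = (214681262489395201,12076764549117120)
n=5: (214681262489395201,12076764549117120)∘(12799,720) = (12799·214681262489395201+316·720·12076764549117120, 12799·12076764549117120+720·214681262489395201) = (5495410948816896319999,309141018456514563600)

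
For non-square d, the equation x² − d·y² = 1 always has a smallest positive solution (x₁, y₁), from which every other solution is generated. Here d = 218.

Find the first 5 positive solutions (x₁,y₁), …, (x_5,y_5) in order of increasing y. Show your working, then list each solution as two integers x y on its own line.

d=218: √d = [14; 1,3,3,1,28] (ℓ=5, odd), read p_9/q_9
step 0: (14, 1)  from 14·(1,0) + (0,1)
…
step 2: (59, 4)  from 3·(15,1) + (14,1)
…
step 4: (251, 17)  from 1·(192,13) + (59,4)
…
step 8: (96370, 6527)  from 3·(29633,2007) + (7471,506)
step 9: (126003, 8534)  from 1·(96370,6527) + (29633,2007)
fundamental: x₁=126003, y₁=8534  (since 15876756009 − 218·72829156 = 1)
(126003+8534√218)^2 = 31753512017 + 2150619204√218
(126003+8534√218)^3 = 8002075549230099 + 541968943114690√218
(126003+8534√218)^4 = 2016571050827526816577 + 136579425476409948936√218
(126003+8534√218)^5 = 508188004226839647389073363 + 34418834696066196648450926√218

126003 8534
31753512017 2150619204
8002075549230099 541968943114690
2016571050827526816577 136579425476409948936
508188004226839647389073363 34418834696066196648450926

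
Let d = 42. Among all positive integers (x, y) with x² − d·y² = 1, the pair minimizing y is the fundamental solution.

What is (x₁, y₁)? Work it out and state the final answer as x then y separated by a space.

[6; 2,12] for √42; ℓ=2 ⇒ convergent index 1
a_0=6:  p_0=6·1+0=6,  q_0=6·0+1=1
a_1=2:  p_1=2·6+1=13,  q_1=2·1+0=2
fundamental: x₁=13, y₁=2  (since 169 − 42·4 = 1)

13 2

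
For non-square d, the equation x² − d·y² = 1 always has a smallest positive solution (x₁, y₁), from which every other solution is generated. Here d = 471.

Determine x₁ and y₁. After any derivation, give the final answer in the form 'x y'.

d=471: √d = [21; 1,2,2,1,3,…,2,1,42] (ℓ=14, even), read p_13/q_13
i=0: a=21 ⇒ p=21, q=1
…
i=2: a=2 ⇒ p=65, q=3
i=3: a=2 ⇒ p=152, q=7
i=4: a=1 ⇒ p=217, q=10
…
i=6: a=4 ⇒ p=3429, q=158
i=7: a=14 ⇒ p=48809, q=2249
i=8: a=4 ⇒ p=198665, q=9154
…
i=10: a=1 ⇒ p=843469, q=38865
i=11: a=2 ⇒ p=2331742, q=107441
i=12: a=2 ⇒ p=5506953, q=253747
i=13: a=1 ⇒ p=7838695, q=361188
(x₁, y₁) = (7838695, 361188);  7838695² − 471·361188² = 1 ✓

7838695 361188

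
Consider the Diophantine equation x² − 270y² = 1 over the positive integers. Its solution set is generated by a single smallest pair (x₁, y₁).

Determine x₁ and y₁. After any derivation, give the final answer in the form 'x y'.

5291 322

[16; 2,3,6,3,2,32] for √270; ℓ=6 ⇒ convergent index 5
a_0=16:  p_0=16·1+0=16,  q_0=16·0+1=1
a_1=2:  p_1=2·16+1=33,  q_1=2·1+0=2
…
a_4=3:  p_4=3·723+115=2284,  q_4=3·44+7=139
a_5=2:  p_5=2·2284+723=5291,  q_5=2·139+44=322
(x₁, y₁) = (5291, 322);  5291² − 270·322² = 1 ✓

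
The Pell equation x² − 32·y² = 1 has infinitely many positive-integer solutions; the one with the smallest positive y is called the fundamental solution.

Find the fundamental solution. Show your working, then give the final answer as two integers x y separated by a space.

17 3

√32 → a₀=5, period (1,1,1,10); ℓ=4 even so k=3
i=0: a=5 ⇒ p=5, q=1
i=1: a=1 ⇒ p=6, q=1
i=2: a=1 ⇒ p=11, q=2
i=3: a=1 ⇒ p=17, q=3
fundamental: x₁=17, y₁=3  (since 289 − 32·9 = 1)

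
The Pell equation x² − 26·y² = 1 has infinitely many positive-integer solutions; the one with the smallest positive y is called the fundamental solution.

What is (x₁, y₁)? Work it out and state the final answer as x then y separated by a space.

51 10

[5; 10] for √26; ℓ=1 ⇒ convergent index 1
i=0: a=5 ⇒ p=5, q=1
i=1: a=10 ⇒ p=51, q=10
(x₁, y₁) = (51, 10);  51² − 26·10² = 1 ✓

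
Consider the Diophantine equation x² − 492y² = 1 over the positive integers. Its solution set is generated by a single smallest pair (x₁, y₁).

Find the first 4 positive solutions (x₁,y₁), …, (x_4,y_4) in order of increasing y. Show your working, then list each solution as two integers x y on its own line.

√492 → a₀=22, period (5,1,1,10,1,1,5,44); ℓ=8 even so k=7
i=0: a=22 ⇒ p=22, q=1
i=1: a=5 ⇒ p=111, q=5
…
i=3: a=1 ⇒ p=244, q=11
i=4: a=10 ⇒ p=2573, q=116
i=5: a=1 ⇒ p=2817, q=127
i=6: a=1 ⇒ p=5390, q=243
i=7: a=5 ⇒ p=29767, q=1342
(x₁, y₁) = (29767, 1342);  29767² − 492·1342² = 1 ✓
(x_2, y_2) = (29767·29767 + 492·1342·1342, 29767·1342 + 1342·29767) = (1772148577, 79894628)
(x_3, y_3) = (29767·1772148577 + 492·1342·79894628, 29767·79894628 + 1342·1772148577) = (105503093353351, 4756446782010)
(x_4, y_4) = (29767·105503093353351 + 492·1342·4756446782010, 29767·4756446782010 + 1342·105503093353351) = (6281021157926249857, 283170302640288712)

29767 1342
1772148577 79894628
105503093353351 4756446782010
6281021157926249857 283170302640288712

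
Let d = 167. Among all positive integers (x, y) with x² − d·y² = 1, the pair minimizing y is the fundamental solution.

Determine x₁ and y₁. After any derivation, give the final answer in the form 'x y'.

√167 = [12; 1,11,1,24, …], period ℓ=4 (even) → k=3
step 0: (12, 1)  from 12·(1,0) + (0,1)
…
step 2: (155, 12)  from 11·(13,1) + (12,1)
step 3: (168, 13)  from 1·(155,12) + (13,1)
(x₁, y₁) = (168, 13);  168² − 167·13² = 1 ✓

168 13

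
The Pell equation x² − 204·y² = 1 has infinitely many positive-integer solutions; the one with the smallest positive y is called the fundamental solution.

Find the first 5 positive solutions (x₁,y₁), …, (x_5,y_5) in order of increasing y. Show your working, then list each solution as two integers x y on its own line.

4999 350
49980001 3499300
499700044999 34986001050
4996000999920001 349790034998600
49950017497500124999 3497200734930001750

√204 = [14; 3,1,1,6,1,1,3,28, …], period ℓ=8 (even) → k=7
step 0: (14, 1)  from 14·(1,0) + (0,1)
step 1: (43, 3)  from 3·(14,1) + (1,0)
…
step 3: (100, 7)  from 1·(57,4) + (43,3)
step 4: (657, 46)  from 6·(100,7) + (57,4)
step 5: (757, 53)  from 1·(657,46) + (100,7)
step 6: (1414, 99)  from 1·(757,53) + (657,46)
step 7: (4999, 350)  from 3·(1414,99) + (757,53)
(x₁, y₁) = (4999, 350);  4999² − 204·350² = 1 ✓
(x_2, y_2) = (4999·4999 + 204·350·350, 4999·350 + 350·4999) = (49980001, 3499300)
(x_3, y_3) = (4999·49980001 + 204·350·3499300, 4999·3499300 + 350·49980001) = (499700044999, 34986001050)
(x_4, y_4) = (4999·499700044999 + 204·350·34986001050, 4999·34986001050 + 350·499700044999) = (4996000999920001, 349790034998600)
(x_5, y_5) = (4999·4996000999920001 + 204·350·349790034998600, 4999·349790034998600 + 350·4996000999920001) = (49950017497500124999, 3497200734930001750)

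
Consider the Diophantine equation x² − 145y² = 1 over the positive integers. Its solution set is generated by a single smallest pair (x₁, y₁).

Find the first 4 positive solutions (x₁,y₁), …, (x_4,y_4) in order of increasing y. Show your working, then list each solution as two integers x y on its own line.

289 24
167041 13872
96549409 8017992
55805391361 4634385504

√145 = [12; 24, …], period ℓ=1 (odd) → k=1
i=0: a=12 ⇒ p=12, q=1
i=1: a=24 ⇒ p=289, q=24
fundamental: x₁=289, y₁=24  (since 83521 − 145·576 = 1)
n=2: (289,24)∘(289,24) = (289·289+145·24·24, 289·24+24·289) = (167041,13872)
n=3: (167041,13872)∘(289,24) = (289·167041+145·24·13872, 289·13872+24·167041) = (96549409,8017992)
n=4: (96549409,8017992)∘(289,24) = (289·96549409+145·24·8017992, 289·8017992+24·96549409) = (55805391361,4634385504)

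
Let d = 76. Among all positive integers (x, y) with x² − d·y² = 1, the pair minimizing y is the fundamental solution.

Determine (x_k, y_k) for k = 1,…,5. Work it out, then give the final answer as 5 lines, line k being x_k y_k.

√76 = [8; 1,2,1,1,5,4,5,1,1,2,1,16, …], period ℓ=12 (even) → k=11
step 0: (8, 1)  from 8·(1,0) + (0,1)
…
step 2: (26, 3)  from 2·(9,1) + (8,1)
…
step 4: (61, 7)  from 1·(35,4) + (26,3)
…
step 6: (1421, 163)  from 4·(340,39) + (61,7)
…
step 9: (16311, 1871)  from 1·(8866,1017) + (7445,854)
step 10: (41488, 4759)  from 2·(16311,1871) + (8866,1017)
step 11: (57799, 6630)  from 1·(41488,4759) + (16311,1871)
fundamental: x₁=57799, y₁=6630  (since 3340724401 − 76·43956900 = 1)
(x_2, y_2) = (57799·57799 + 76·6630·6630, 57799·6630 + 6630·57799) = (6681448801, 766414740)
(x_3, y_3) = (57799·6681448801 + 76·6630·766414740, 57799·766414740 + 6630·6681448801) = (772362118440199, 88596011107890)
(x_4, y_4) = (57799·772362118440199 + 76·6630·88596011107890, 57799·88596011107890 + 6630·772362118440199) = (89283516160768675201, 10241521691283453480)
(x_5, y_5) = (57799·89283516160768675201 + 76·6630·10241521691283453480, 57799·10241521691283453480 + 6630·89283516160768675201) = (10320995900380175197444999, 1183899424380388644273150)

57799 6630
6681448801 766414740
772362118440199 88596011107890
89283516160768675201 10241521691283453480
10320995900380175197444999 1183899424380388644273150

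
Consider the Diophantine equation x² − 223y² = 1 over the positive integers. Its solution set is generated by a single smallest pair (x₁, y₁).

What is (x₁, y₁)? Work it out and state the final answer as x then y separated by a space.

√223 → a₀=14, period (1,13,1,28); ℓ=4 even so k=3
a_0=14:  p_0=14·1+0=14,  q_0=14·0+1=1
a_1=1:  p_1=1·14+1=15,  q_1=1·1+0=1
a_2=13:  p_2=13·15+14=209,  q_2=13·1+1=14
a_3=1:  p_3=1·209+15=224,  q_3=1·14+1=15
(x₁, y₁) = (224, 15);  224² − 223·15² = 1 ✓

224 15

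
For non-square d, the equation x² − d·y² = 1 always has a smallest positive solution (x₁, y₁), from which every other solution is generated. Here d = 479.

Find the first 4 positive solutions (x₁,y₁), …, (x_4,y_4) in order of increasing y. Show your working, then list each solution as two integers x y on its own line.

√479 = [21; 1,7,1,3,2,21,2,3,1,7,1,42, …], period ℓ=12 (even) → k=11
a_0=21:  p_0=21·1+0=21,  q_0=21·0+1=1
a_1=1:  p_1=1·21+1=22,  q_1=1·1+0=1
a_2=7:  p_2=7·22+21=175,  q_2=7·1+1=8
…
a_5=2:  p_5=2·766+197=1729,  q_5=2·35+9=79
…
a_7=2:  p_7=2·37075+1729=75879,  q_7=2·1694+79=3467
a_8=3:  p_8=3·75879+37075=264712,  q_8=3·3467+1694=12095
…
a_10=7:  p_10=7·340591+264712=2648849,  q_10=7·15562+12095=121029
a_11=1:  p_11=1·2648849+340591=2989440,  q_11=1·121029+15562=136591
fundamental: x₁=2989440, y₁=136591  (since 8936751513600 − 479·18657101281 = 1)
k=2:  x_2 = 2989440·2989440+479·136591·136591 = 17873503027199,  y_2 = 2989440·136591+136591·2989440 = 816661198080
k=3:  x_3 = 2989440·17873503027199+479·136591·816661198080 = 106863529779256567680,  y_3 = 2989440·816661198080+136591·17873503027199 = 4882719303976413809
k=4:  x_4 = 2989440·106863529779256567680+479·136591·4882719303976413809 = 638924220926583633867571201,  y_4 = 2989440·4882719303976413809+136591·106863529779256567680 = 29193192792157684333155840

2989440 136591
17873503027199 816661198080
106863529779256567680 4882719303976413809
638924220926583633867571201 29193192792157684333155840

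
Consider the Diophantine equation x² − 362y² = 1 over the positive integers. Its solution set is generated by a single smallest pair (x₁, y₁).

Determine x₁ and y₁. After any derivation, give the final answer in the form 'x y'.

√362 → a₀=19, period (38); ℓ=1 odd so k=1
step 0: (19, 1)  from 19·(1,0) + (0,1)
step 1: (723, 38)  from 38·(19,1) + (1,0)
(x₁, y₁) = (723, 38);  723² − 362·38² = 1 ✓

723 38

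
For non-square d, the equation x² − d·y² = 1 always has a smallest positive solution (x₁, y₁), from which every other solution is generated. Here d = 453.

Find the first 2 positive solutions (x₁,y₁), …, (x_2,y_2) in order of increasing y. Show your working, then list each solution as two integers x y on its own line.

1653751 77700
5469784740001 256992905400

d=453: √d = [21; 3,1,1,10,14,10,1,1,3,42] (ℓ=10, even), read p_9/q_9
i=0: a=21 ⇒ p=21, q=1
i=1: a=3 ⇒ p=64, q=3
…
i=3: a=1 ⇒ p=149, q=7
…
i=5: a=14 ⇒ p=22199, q=1043
i=6: a=10 ⇒ p=223565, q=10504
i=7: a=1 ⇒ p=245764, q=11547
i=8: a=1 ⇒ p=469329, q=22051
i=9: a=3 ⇒ p=1653751, q=77700
fundamental: x₁=1653751, y₁=77700  (since 2734892370001 − 453·6037290000 = 1)
k=2:  x_2 = 1653751·1653751+453·77700·77700 = 5469784740001,  y_2 = 1653751·77700+77700·1653751 = 256992905400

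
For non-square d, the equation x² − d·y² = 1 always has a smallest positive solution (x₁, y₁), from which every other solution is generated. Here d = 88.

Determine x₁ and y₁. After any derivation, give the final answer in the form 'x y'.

197 21

√88 = [9; 2,1,1,1,2,18, …], period ℓ=6 (even) → k=5
i=0: a=9 ⇒ p=9, q=1
…
i=3: a=1 ⇒ p=47, q=5
i=4: a=1 ⇒ p=75, q=8
i=5: a=2 ⇒ p=197, q=21
fundamental: x₁=197, y₁=21  (since 38809 − 88·441 = 1)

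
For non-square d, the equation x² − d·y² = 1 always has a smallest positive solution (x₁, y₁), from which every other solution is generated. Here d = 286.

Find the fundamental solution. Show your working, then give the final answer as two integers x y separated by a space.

[16; 1,10,3,3,2,3,3,10,1,32] for √286; ℓ=10 ⇒ convergent index 9
i=0: a=16 ⇒ p=16, q=1
i=1: a=1 ⇒ p=17, q=1
i=2: a=10 ⇒ p=186, q=11
i=3: a=3 ⇒ p=575, q=34
…
i=7: a=3 ⇒ p=49703, q=2939
i=8: a=10 ⇒ p=512132, q=30283
i=9: a=1 ⇒ p=561835, q=33222
→ (561835, 33222).  Check: 561835²=315658567225, 286·33222²=315658567224, difference 1.

561835 33222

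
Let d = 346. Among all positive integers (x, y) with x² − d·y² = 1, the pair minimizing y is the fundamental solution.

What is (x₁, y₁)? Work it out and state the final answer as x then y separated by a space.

[18; 1,1,1,1,36] for √346; ℓ=5 ⇒ convergent index 9
step 0: (18, 1)  from 18·(1,0) + (0,1)
step 1: (19, 1)  from 1·(18,1) + (1,0)
…
step 5: (3404, 183)  from 36·(93,5) + (56,3)
step 6: (3497, 188)  from 1·(3404,183) + (93,5)
…
step 8: (10398, 559)  from 1·(6901,371) + (3497,188)
step 9: (17299, 930)  from 1·(10398,559) + (6901,371)
fundamental: x₁=17299, y₁=930  (since 299255401 − 346·864900 = 1)

17299 930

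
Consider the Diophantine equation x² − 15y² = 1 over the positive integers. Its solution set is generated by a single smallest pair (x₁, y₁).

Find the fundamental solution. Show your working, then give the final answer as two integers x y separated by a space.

√15 = [3; 1,6, …], period ℓ=2 (even) → k=1
k=0  a_k=3  p_k/q_k = 3/1
k=1  a_k=1  p_k/q_k = 4/1
→ (4, 1).  Check: 4²=16, 15·1²=15, difference 1.

4 1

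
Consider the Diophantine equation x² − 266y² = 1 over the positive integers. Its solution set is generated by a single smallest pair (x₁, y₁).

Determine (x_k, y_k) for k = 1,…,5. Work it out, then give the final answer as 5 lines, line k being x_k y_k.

d=266: √d = [16; 3,4,3,32] (ℓ=4, even), read p_3/q_3
i=0: a=16 ⇒ p=16, q=1
…
i=2: a=4 ⇒ p=212, q=13
i=3: a=3 ⇒ p=685, q=42
(x₁, y₁) = (685, 42);  685² − 266·42² = 1 ✓
n=2: (685,42)∘(685,42) = (685·685+266·42·42, 685·42+42·685) = (938449,57540)
n=3: (938449,57540)∘(685,42) = (685·938449+266·42·57540, 685·57540+42·938449) = (1285674445,78829758)
n=4: (1285674445,78829758)∘(685,42) = (685·1285674445+266·42·78829758, 685·78829758+42·1285674445) = (1761373051201,107996710920)
n=5: (1761373051201,107996710920)∘(685,42) = (685·1761373051201+266·42·107996710920, 685·107996710920+42·1761373051201) = (2413079794470925,147955415130642)

685 42
938449 57540
1285674445 78829758
1761373051201 107996710920
2413079794470925 147955415130642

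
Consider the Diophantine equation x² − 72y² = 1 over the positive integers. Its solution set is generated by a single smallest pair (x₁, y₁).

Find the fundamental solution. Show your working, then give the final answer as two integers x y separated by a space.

17 2

d=72: √d = [8; 2,16] (ℓ=2, even), read p_1/q_1
a_0=8:  p_0=8·1+0=8,  q_0=8·0+1=1
a_1=2:  p_1=2·8+1=17,  q_1=2·1+0=2
→ (17, 2).  Check: 17²=289, 72·2²=288, difference 1.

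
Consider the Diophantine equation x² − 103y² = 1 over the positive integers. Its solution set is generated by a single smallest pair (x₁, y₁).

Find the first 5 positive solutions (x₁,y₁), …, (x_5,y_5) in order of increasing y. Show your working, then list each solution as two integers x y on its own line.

227528 22419
103537981567 10201900464
47115579739725224 4642436017523565
21440227253936863550977 2112568364380001494176
9756504053220377800313664488 961336909616663523916230291

d=103: √d = [10; 6,1,2,1,1,9,1,1,2,1,6,20] (ℓ=12, even), read p_11/q_11
step 0: (10, 1)  from 10·(1,0) + (0,1)
step 1: (61, 6)  from 6·(10,1) + (1,0)
step 2: (71, 7)  from 1·(61,6) + (10,1)
…
step 10: (33877, 3338)  from 1·(24266,2391) + (9611,947)
step 11: (227528, 22419)  from 6·(33877,3338) + (24266,2391)
fundamental: x₁=227528, y₁=22419  (since 51768990784 − 103·502611561 = 1)
k=2:  x_2 = 227528·227528+103·22419·22419 = 103537981567,  y_2 = 227528·22419+22419·227528 = 10201900464
k=3:  x_3 = 227528·103537981567+103·22419·10201900464 = 47115579739725224,  y_3 = 227528·10201900464+22419·103537981567 = 4642436017523565
k=4:  x_4 = 227528·47115579739725224+103·22419·4642436017523565 = 21440227253936863550977,  y_4 = 227528·4642436017523565+22419·47115579739725224 = 2112568364380001494176
k=5:  x_5 = 227528·21440227253936863550977+103·22419·2112568364380001494176 = 9756504053220377800313664488,  y_5 = 227528·2112568364380001494176+22419·21440227253936863550977 = 961336909616663523916230291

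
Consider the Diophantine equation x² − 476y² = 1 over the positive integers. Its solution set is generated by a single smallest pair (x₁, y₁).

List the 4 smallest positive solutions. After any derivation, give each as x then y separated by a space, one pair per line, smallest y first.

28799 1320
1658764801 76029360
95541534979199 4379139075960
5503001330073139201 252229652421114720

[21; 1,4,2,10,2,4,1,42] for √476; ℓ=8 ⇒ convergent index 7
k=0  a_k=21  p_k/q_k = 21/1
…
k=2  a_k=4  p_k/q_k = 109/5
…
k=5  a_k=2  p_k/q_k = 5258/241
k=6  a_k=4  p_k/q_k = 23541/1079
k=7  a_k=1  p_k/q_k = 28799/1320
fundamental: x₁=28799, y₁=1320  (since 829382401 − 476·1742400 = 1)
k=2:  x_2 = 28799·28799+476·1320·1320 = 1658764801,  y_2 = 28799·1320+1320·28799 = 76029360
k=3:  x_3 = 28799·1658764801+476·1320·76029360 = 95541534979199,  y_3 = 28799·76029360+1320·1658764801 = 4379139075960
k=4:  x_4 = 28799·95541534979199+476·1320·4379139075960 = 5503001330073139201,  y_4 = 28799·4379139075960+1320·95541534979199 = 252229652421114720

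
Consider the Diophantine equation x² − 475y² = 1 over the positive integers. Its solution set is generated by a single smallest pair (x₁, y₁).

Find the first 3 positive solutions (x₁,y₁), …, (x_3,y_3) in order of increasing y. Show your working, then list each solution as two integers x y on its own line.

57799 2652
6681448801 306565896
772362118440199 35438404443156

d=475: √d = [21; 1,3,1,6,2,6,1,3,1,42] (ℓ=10, even), read p_9/q_9
k=0  a_k=21  p_k/q_k = 21/1
…
k=2  a_k=3  p_k/q_k = 87/4
k=3  a_k=1  p_k/q_k = 109/5
k=4  a_k=6  p_k/q_k = 741/34
k=5  a_k=2  p_k/q_k = 1591/73
k=6  a_k=6  p_k/q_k = 10287/472
…
k=8  a_k=3  p_k/q_k = 45921/2107
k=9  a_k=1  p_k/q_k = 57799/2652
fundamental: x₁=57799, y₁=2652  (since 3340724401 − 475·7033104 = 1)
(57799+2652√475)^2 = 6681448801 + 306565896√475
(57799+2652√475)^3 = 772362118440199 + 35438404443156√475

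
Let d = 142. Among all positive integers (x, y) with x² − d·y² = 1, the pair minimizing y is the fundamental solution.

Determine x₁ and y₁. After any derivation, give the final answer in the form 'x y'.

[11; 1,10,1,22] for √142; ℓ=4 ⇒ convergent index 3
k=0  a_k=11  p_k/q_k = 11/1
…
k=2  a_k=10  p_k/q_k = 131/11
k=3  a_k=1  p_k/q_k = 143/12
→ (143, 12).  Check: 143²=20449, 142·12²=20448, difference 1.

143 12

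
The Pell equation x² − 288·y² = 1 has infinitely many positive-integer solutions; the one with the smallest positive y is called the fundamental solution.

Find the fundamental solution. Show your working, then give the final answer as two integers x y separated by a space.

√288 → a₀=16, period (1,32); ℓ=2 even so k=1
i=0: a=16 ⇒ p=16, q=1
i=1: a=1 ⇒ p=17, q=1
→ (17, 1).  Check: 17²=289, 288·1²=288, difference 1.

17 1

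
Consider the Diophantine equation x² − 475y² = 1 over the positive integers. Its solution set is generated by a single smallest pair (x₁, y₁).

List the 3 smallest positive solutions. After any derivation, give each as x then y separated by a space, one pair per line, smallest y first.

57799 2652
6681448801 306565896
772362118440199 35438404443156

√475 → a₀=21, period (1,3,1,6,2,6,1,3,1,42); ℓ=10 even so k=9
a_0=21:  p_0=21·1+0=21,  q_0=21·0+1=1
a_1=1:  p_1=1·21+1=22,  q_1=1·1+0=1
…
a_3=1:  p_3=1·87+22=109,  q_3=1·4+1=5
a_4=6:  p_4=6·109+87=741,  q_4=6·5+4=34
a_5=2:  p_5=2·741+109=1591,  q_5=2·34+5=73
a_6=6:  p_6=6·1591+741=10287,  q_6=6·73+34=472
a_7=1:  p_7=1·10287+1591=11878,  q_7=1·472+73=545
a_8=3:  p_8=3·11878+10287=45921,  q_8=3·545+472=2107
a_9=1:  p_9=1·45921+11878=57799,  q_9=1·2107+545=2652
(x₁, y₁) = (57799, 2652);  57799² − 475·2652² = 1 ✓
n=2: (57799,2652)∘(57799,2652) = (57799·57799+475·2652·2652, 57799·2652+2652·57799) = (6681448801,306565896)
n=3: (6681448801,306565896)∘(57799,2652) = (57799·6681448801+475·2652·306565896, 57799·306565896+2652·6681448801) = (772362118440199,35438404443156)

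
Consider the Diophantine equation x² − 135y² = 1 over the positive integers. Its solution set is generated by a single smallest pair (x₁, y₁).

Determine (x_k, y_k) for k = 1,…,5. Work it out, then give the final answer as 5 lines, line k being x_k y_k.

√135 → a₀=11, period (1,1,1,1,1,1,1,22); ℓ=8 even so k=7
a_0=11:  p_0=11·1+0=11,  q_0=11·0+1=1
…
a_2=1:  p_2=1·12+11=23,  q_2=1·1+1=2
a_3=1:  p_3=1·23+12=35,  q_3=1·2+1=3
…
a_5=1:  p_5=1·58+35=93,  q_5=1·5+3=8
a_6=1:  p_6=1·93+58=151,  q_6=1·8+5=13
a_7=1:  p_7=1·151+93=244,  q_7=1·13+8=21
→ (244, 21).  Check: 244²=59536, 135·21²=59535, difference 1.
k=2:  x_2 = 244·244+135·21·21 = 119071,  y_2 = 244·21+21·244 = 10248
k=3:  x_3 = 244·119071+135·21·10248 = 58106404,  y_3 = 244·10248+21·119071 = 5001003
k=4:  x_4 = 244·58106404+135·21·5001003 = 28355806081,  y_4 = 244·5001003+21·58106404 = 2440479216
k=5:  x_5 = 244·28355806081+135·21·2440479216 = 13837575261124,  y_5 = 244·2440479216+21·28355806081 = 1190948856405

244 21
119071 10248
58106404 5001003
28355806081 2440479216
13837575261124 1190948856405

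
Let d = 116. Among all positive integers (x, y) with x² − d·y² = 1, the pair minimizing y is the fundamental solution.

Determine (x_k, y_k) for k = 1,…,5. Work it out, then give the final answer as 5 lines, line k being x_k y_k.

d=116: √d = [10; 1,3,2,1,4,1,2,3,1,20] (ℓ=10, even), read p_9/q_9
i=0: a=10 ⇒ p=10, q=1
…
i=2: a=3 ⇒ p=43, q=4
i=3: a=2 ⇒ p=97, q=9
i=4: a=1 ⇒ p=140, q=13
i=5: a=4 ⇒ p=657, q=61
i=6: a=1 ⇒ p=797, q=74
i=7: a=2 ⇒ p=2251, q=209
i=8: a=3 ⇒ p=7550, q=701
i=9: a=1 ⇒ p=9801, q=910
→ (9801, 910).  Check: 9801²=96059601, 116·910²=96059600, difference 1.
k=2:  x_2 = 9801·9801+116·910·910 = 192119201,  y_2 = 9801·910+910·9801 = 17837820
k=3:  x_3 = 9801·192119201+116·910·17837820 = 3765920568201,  y_3 = 9801·17837820+910·192119201 = 349656946730
k=4:  x_4 = 9801·3765920568201+116·910·349656946730 = 73819574785756801,  y_4 = 9801·349656946730+910·3765920568201 = 6853975451963640
k=5:  x_5 = 9801·73819574785756801+116·910·6853975451963640 = 1447011301184484245001,  y_5 = 9801·6853975451963640+910·73819574785756801 = 134351626459734324550

9801 910
192119201 17837820
3765920568201 349656946730
73819574785756801 6853975451963640
1447011301184484245001 134351626459734324550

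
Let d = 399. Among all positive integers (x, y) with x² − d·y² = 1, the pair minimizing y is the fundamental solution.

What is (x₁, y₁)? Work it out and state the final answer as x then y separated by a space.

d=399: √d = [19; 1,38] (ℓ=2, even), read p_1/q_1
step 0: (19, 1)  from 19·(1,0) + (0,1)
step 1: (20, 1)  from 1·(19,1) + (1,0)
(x₁, y₁) = (20, 1);  20² − 399·1² = 1 ✓

20 1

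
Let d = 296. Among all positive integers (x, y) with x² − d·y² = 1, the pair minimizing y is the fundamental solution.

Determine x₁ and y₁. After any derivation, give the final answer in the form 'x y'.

3699 215

d=296: √d = [17; 4,1,7,1,4,34] (ℓ=6, even), read p_5/q_5
step 0: (17, 1)  from 17·(1,0) + (0,1)
…
step 2: (86, 5)  from 1·(69,4) + (17,1)
…
step 4: (757, 44)  from 1·(671,39) + (86,5)
step 5: (3699, 215)  from 4·(757,44) + (671,39)
→ (3699, 215).  Check: 3699²=13682601, 296·215²=13682600, difference 1.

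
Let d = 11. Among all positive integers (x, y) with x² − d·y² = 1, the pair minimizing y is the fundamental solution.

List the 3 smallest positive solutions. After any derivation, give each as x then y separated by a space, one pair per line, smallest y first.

√11 = [3; 3,6, …], period ℓ=2 (even) → k=1
i=0: a=3 ⇒ p=3, q=1
i=1: a=3 ⇒ p=10, q=3
fundamental: x₁=10, y₁=3  (since 100 − 11·9 = 1)
(x_2, y_2) = (10·10 + 11·3·3, 10·3 + 3·10) = (199, 60)
(x_3, y_3) = (10·199 + 11·3·60, 10·60 + 3·199) = (3970, 1197)

10 3
199 60
3970 1197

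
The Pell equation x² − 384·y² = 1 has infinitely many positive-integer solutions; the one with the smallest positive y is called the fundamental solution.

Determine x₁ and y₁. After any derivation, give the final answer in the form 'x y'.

√384 → a₀=19, period (1,1,2,9,2,1,1,38); ℓ=8 even so k=7
step 0: (19, 1)  from 19·(1,0) + (0,1)
…
step 4: (921, 47)  from 9·(98,5) + (39,2)
…
step 6: (2861, 146)  from 1·(1940,99) + (921,47)
step 7: (4801, 245)  from 1·(2861,146) + (1940,99)
fundamental: x₁=4801, y₁=245  (since 23049601 − 384·60025 = 1)

4801 245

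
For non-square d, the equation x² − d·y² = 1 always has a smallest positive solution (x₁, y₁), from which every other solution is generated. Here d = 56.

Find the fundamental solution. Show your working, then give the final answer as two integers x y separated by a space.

15 2

[7; 2,14] for √56; ℓ=2 ⇒ convergent index 1
i=0: a=7 ⇒ p=7, q=1
i=1: a=2 ⇒ p=15, q=2
→ (15, 2).  Check: 15²=225, 56·2²=224, difference 1.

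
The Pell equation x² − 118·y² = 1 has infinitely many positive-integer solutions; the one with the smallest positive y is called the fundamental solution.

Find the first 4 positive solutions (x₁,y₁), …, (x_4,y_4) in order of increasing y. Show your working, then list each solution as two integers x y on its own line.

[10; 1,6,3,2,10,2,3,6,1,20] for √118; ℓ=10 ⇒ convergent index 9
a_0=10:  p_0=10·1+0=10,  q_0=10·0+1=1
a_1=1:  p_1=1·10+1=11,  q_1=1·1+0=1
a_2=6:  p_2=6·11+10=76,  q_2=6·1+1=7
a_3=3:  p_3=3·76+11=239,  q_3=3·7+1=22
…
a_5=10:  p_5=10·554+239=5779,  q_5=10·51+22=532
…
a_7=3:  p_7=3·12112+5779=42115,  q_7=3·1115+532=3877
a_8=6:  p_8=6·42115+12112=264802,  q_8=6·3877+1115=24377
a_9=1:  p_9=1·264802+42115=306917,  q_9=1·24377+3877=28254
→ (306917, 28254).  Check: 306917²=94198044889, 118·28254²=94198044888, difference 1.
n=2: (306917,28254)∘(306917,28254) = (306917·306917+118·28254·28254, 306917·28254+28254·306917) = (188396089777,17343265836)
n=3: (188396089777,17343265836)∘(306917,28254) = (306917·188396089777+118·28254·17343265836, 306917·17343265836+28254·188396089777) = (115643925371868101,10645886241146970)
n=4: (115643925371868101,10645886241146970)∘(306917,28254) = (306917·115643925371868101+118·28254·10645886241146970, 306917·10645886241146970+28254·115643925371868101) = (70986173286526887819457,6534806934930865917144)

306917 28254
188396089777 17343265836
115643925371868101 10645886241146970
70986173286526887819457 6534806934930865917144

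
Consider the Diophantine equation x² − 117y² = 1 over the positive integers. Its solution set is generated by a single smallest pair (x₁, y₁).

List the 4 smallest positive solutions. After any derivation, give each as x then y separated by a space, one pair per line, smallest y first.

649 60
842401 77880
1093435849 101088180
1419278889601 131212379760

√117 → a₀=10, period (1,4,2,4,1,20); ℓ=6 even so k=5
a_0=10:  p_0=10·1+0=10,  q_0=10·0+1=1
…
a_3=2:  p_3=2·54+11=119,  q_3=2·5+1=11
a_4=4:  p_4=4·119+54=530,  q_4=4·11+5=49
a_5=1:  p_5=1·530+119=649,  q_5=1·49+11=60
(x₁, y₁) = (649, 60);  649² − 117·60² = 1 ✓
n=2: (649,60)∘(649,60) = (649·649+117·60·60, 649·60+60·649) = (842401,77880)
n=3: (842401,77880)∘(649,60) = (649·842401+117·60·77880, 649·77880+60·842401) = (1093435849,101088180)
n=4: (1093435849,101088180)∘(649,60) = (649·1093435849+117·60·101088180, 649·101088180+60·1093435849) = (1419278889601,131212379760)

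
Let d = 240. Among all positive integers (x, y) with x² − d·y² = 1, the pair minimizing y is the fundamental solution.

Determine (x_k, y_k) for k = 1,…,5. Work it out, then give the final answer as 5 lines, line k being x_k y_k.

31 2
1921 124
119071 7686
7380481 476408
457470751 29529610

d=240: √d = [15; 2,30] (ℓ=2, even), read p_1/q_1
i=0: a=15 ⇒ p=15, q=1
i=1: a=2 ⇒ p=31, q=2
(x₁, y₁) = (31, 2);  31² − 240·2² = 1 ✓
(x_2, y_2) = (31·31 + 240·2·2, 31·2 + 2·31) = (1921, 124)
(x_3, y_3) = (31·1921 + 240·2·124, 31·124 + 2·1921) = (119071, 7686)
(x_4, y_4) = (31·119071 + 240·2·7686, 31·7686 + 2·119071) = (7380481, 476408)
(x_5, y_5) = (31·7380481 + 240·2·476408, 31·476408 + 2·7380481) = (457470751, 29529610)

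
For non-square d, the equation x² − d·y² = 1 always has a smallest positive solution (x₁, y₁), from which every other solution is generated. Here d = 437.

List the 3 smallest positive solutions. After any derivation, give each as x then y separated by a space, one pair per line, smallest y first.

√437 = [20; 1,9,2,9,1,40, …], period ℓ=6 (even) → k=5
i=0: a=20 ⇒ p=20, q=1
…
i=4: a=9 ⇒ p=4160, q=199
i=5: a=1 ⇒ p=4599, q=220
→ (4599, 220).  Check: 4599²=21150801, 437·220²=21150800, difference 1.
k=2:  x_2 = 4599·4599+437·220·220 = 42301601,  y_2 = 4599·220+220·4599 = 2023560
k=3:  x_3 = 4599·42301601+437·220·2023560 = 389090121399,  y_3 = 4599·2023560+220·42301601 = 18612704660

4599 220
42301601 2023560
389090121399 18612704660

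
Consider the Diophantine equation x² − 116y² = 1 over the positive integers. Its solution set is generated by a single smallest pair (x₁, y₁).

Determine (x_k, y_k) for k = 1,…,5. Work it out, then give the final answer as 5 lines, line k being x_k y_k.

[10; 1,3,2,1,4,1,2,3,1,20] for √116; ℓ=10 ⇒ convergent index 9
i=0: a=10 ⇒ p=10, q=1
…
i=6: a=1 ⇒ p=797, q=74
…
i=8: a=3 ⇒ p=7550, q=701
i=9: a=1 ⇒ p=9801, q=910
fundamental: x₁=9801, y₁=910  (since 96059601 − 116·828100 = 1)
k=2:  x_2 = 9801·9801+116·910·910 = 192119201,  y_2 = 9801·910+910·9801 = 17837820
k=3:  x_3 = 9801·192119201+116·910·17837820 = 3765920568201,  y_3 = 9801·17837820+910·192119201 = 349656946730
k=4:  x_4 = 9801·3765920568201+116·910·349656946730 = 73819574785756801,  y_4 = 9801·349656946730+910·3765920568201 = 6853975451963640
k=5:  x_5 = 9801·73819574785756801+116·910·6853975451963640 = 1447011301184484245001,  y_5 = 9801·6853975451963640+910·73819574785756801 = 134351626459734324550

9801 910
192119201 17837820
3765920568201 349656946730
73819574785756801 6853975451963640
1447011301184484245001 134351626459734324550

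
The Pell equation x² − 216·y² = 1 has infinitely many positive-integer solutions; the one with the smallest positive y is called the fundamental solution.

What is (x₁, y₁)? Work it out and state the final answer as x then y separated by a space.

485 33

[14; 1,2,3,2,1,28] for √216; ℓ=6 ⇒ convergent index 5
k=0  a_k=14  p_k/q_k = 14/1
k=1  a_k=1  p_k/q_k = 15/1
k=2  a_k=2  p_k/q_k = 44/3
k=3  a_k=3  p_k/q_k = 147/10
k=4  a_k=2  p_k/q_k = 338/23
k=5  a_k=1  p_k/q_k = 485/33
fundamental: x₁=485, y₁=33  (since 235225 − 216·1089 = 1)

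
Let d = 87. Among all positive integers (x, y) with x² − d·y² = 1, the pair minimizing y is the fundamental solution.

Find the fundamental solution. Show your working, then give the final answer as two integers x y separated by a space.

√87 = [9; 3,18, …], period ℓ=2 (even) → k=1
a_0=9:  p_0=9·1+0=9,  q_0=9·0+1=1
a_1=3:  p_1=3·9+1=28,  q_1=3·1+0=3
(x₁, y₁) = (28, 3);  28² − 87·3² = 1 ✓

28 3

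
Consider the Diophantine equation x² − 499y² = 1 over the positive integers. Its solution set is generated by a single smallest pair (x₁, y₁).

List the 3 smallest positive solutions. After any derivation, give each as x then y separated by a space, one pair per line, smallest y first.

4490 201
40320199 1804980
362075382530 16208720199

[22; 2,1,21,1,2,44] for √499; ℓ=6 ⇒ convergent index 5
i=0: a=22 ⇒ p=22, q=1
…
i=2: a=1 ⇒ p=67, q=3
i=3: a=21 ⇒ p=1452, q=65
i=4: a=1 ⇒ p=1519, q=68
i=5: a=2 ⇒ p=4490, q=201
fundamental: x₁=4490, y₁=201  (since 20160100 − 499·40401 = 1)
(4490+201√499)^2 = 40320199 + 1804980√499
(4490+201√499)^3 = 362075382530 + 16208720199√499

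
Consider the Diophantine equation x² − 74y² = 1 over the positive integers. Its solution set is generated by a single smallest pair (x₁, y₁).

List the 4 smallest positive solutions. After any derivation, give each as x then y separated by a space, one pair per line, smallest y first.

d=74: √d = [8; 1,1,1,1,16] (ℓ=5, odd), read p_9/q_9
i=0: a=8 ⇒ p=8, q=1
i=1: a=1 ⇒ p=9, q=1
i=2: a=1 ⇒ p=17, q=2
i=3: a=1 ⇒ p=26, q=3
i=4: a=1 ⇒ p=43, q=5
i=5: a=16 ⇒ p=714, q=83
i=6: a=1 ⇒ p=757, q=88
…
i=8: a=1 ⇒ p=2228, q=259
i=9: a=1 ⇒ p=3699, q=430
→ (3699, 430).  Check: 3699²=13682601, 74·430²=13682600, difference 1.
(3699+430√74)^2 = 27365201 + 3181140√74
(3699+430√74)^3 = 202447753299 + 23534073290√74
(3699+430√74)^4 = 1497708451540801 + 174105071018280√74

3699 430
27365201 3181140
202447753299 23534073290
1497708451540801 174105071018280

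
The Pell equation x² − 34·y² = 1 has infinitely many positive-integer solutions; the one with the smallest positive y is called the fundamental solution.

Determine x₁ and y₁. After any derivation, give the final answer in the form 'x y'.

√34 = [5; 1,4,1,10, …], period ℓ=4 (even) → k=3
k=0  a_k=5  p_k/q_k = 5/1
k=1  a_k=1  p_k/q_k = 6/1
k=2  a_k=4  p_k/q_k = 29/5
k=3  a_k=1  p_k/q_k = 35/6
fundamental: x₁=35, y₁=6  (since 1225 − 34·36 = 1)

35 6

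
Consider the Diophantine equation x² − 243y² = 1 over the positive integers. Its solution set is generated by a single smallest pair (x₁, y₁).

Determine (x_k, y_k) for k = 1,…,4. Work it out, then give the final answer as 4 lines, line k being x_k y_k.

[15; 1,1,2,3,15,3,2,1,1,30] for √243; ℓ=10 ⇒ convergent index 9
a_0=15:  p_0=15·1+0=15,  q_0=15·0+1=1
…
a_3=2:  p_3=2·31+16=78,  q_3=2·2+1=5
a_4=3:  p_4=3·78+31=265,  q_4=3·5+2=17
a_5=15:  p_5=15·265+78=4053,  q_5=15·17+5=260
…
a_8=1:  p_8=1·28901+12424=41325,  q_8=1·1854+797=2651
a_9=1:  p_9=1·41325+28901=70226,  q_9=1·2651+1854=4505
→ (70226, 4505).  Check: 70226²=4931691076, 243·4505²=4931691075, difference 1.
(x_2, y_2) = (70226·70226 + 243·4505·4505, 70226·4505 + 4505·70226) = (9863382151, 632736260)
(x_3, y_3) = (70226·9863382151 + 243·4505·632736260, 70226·632736260 + 4505·9863382151) = (1385331749802026, 88869073185015)
(x_4, y_4) = (70226·1385331749802026 + 243·4505·88869073185015, 70226·88869073185015 + 4505·1385331749802026) = (194572614913330773601, 12481839066348990520)

70226 4505
9863382151 632736260
1385331749802026 88869073185015
194572614913330773601 12481839066348990520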